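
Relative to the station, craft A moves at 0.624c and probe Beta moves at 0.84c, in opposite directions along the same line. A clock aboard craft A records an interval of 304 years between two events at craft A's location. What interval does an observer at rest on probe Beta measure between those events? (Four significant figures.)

1093 years

The velocity of craft A relative to probe Beta is (0.624 + 0.84)c / (1 + 0.624×0.84) = 0.96053c; relative speed 0.96053c.
At |u| = 0.96053c, γ = (1 − 0.922618)^(−1/2) = 3.5948.
Craft A's interval is proper; time dilation gives Δt_B = γΔτ = 3.5948 × 304 years = 1093 years.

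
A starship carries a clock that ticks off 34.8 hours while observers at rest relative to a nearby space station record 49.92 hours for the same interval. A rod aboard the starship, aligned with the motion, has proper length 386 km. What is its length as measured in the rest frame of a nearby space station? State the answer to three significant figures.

269 km

γ = Δt/Δτ = 49.92/34.8 = 1.43448.
The rod contracts by the same γ: 386 km / 1.43448 = 269 km.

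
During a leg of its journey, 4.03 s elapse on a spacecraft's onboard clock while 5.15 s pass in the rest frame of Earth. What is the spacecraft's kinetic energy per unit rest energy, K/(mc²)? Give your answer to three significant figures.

0.278

The time-dilation ratio gives γ = 5.15/4.03 = 1.27792.
K/(mc²) = γ − 1 = 1.27792 − 1 = 0.278.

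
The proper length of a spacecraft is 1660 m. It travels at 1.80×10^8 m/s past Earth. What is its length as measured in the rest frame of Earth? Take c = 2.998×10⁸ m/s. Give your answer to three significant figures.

β = v/c = (1.80×10^8 m/s)/(2.998×10⁸ m/s) = 0.6004.
With β = 0.6004, γ = 1/√(1 − 0.6004²) = 1/√0.63951984 = 1.2505.
Along the direction of motion the measured length is L₀/γ = 1660/1.2505 = 1330 m.

1330 m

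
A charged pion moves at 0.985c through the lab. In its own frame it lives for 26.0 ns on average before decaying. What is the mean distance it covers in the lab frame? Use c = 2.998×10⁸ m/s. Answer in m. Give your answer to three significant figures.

Lorentz factor: γ = (1 − 0.970225)^(−1/2) = 5.7953.
Lab-frame lifetime: Δt = γτ = 5.7953 × 26.0 ns = 150.68 ns.
Distance: d = vΔt = 0.985 × 2.998×10⁸ m/s × 1.5068×10^-7 s = 44.5 m.

44.5 m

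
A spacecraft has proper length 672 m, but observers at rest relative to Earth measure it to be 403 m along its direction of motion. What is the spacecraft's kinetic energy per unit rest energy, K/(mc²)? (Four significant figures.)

0.6675

γ = L₀/L = 672/403 = 1.66749.
Since K = (γ−1)mc², K/(mc²) = 1.66749 − 1 = 0.6675.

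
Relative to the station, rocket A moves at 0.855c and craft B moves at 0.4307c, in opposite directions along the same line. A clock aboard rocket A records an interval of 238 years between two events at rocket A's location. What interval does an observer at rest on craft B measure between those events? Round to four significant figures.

Transform rocket A's velocity into craft B's frame: (0.855 + 0.4307)/(1 + 0.855·0.4307) = 1.2857/1.3682485, so the relative speed is 0.93967c.
At |u| = 0.93967c, γ = (1 − 0.88298)^(−1/2) = 2.9233.
The clock on rocket A records proper time, so craft B measures Δt = γΔτ = 2.9233 × 238 = 695.7 years.

695.7 years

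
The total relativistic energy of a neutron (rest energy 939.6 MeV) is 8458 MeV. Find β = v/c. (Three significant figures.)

Total energy E = γmc² gives γ = 8458/939.6 = 9.0017.
Hence β = √(1 − 1/γ²) = √(1 − 0.012341) = √0.987659 = 0.994.

0.994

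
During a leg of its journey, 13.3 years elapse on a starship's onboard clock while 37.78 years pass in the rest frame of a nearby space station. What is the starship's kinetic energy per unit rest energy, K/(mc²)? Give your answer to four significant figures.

1.841

γ = Δt/Δτ = 37.78/13.3 = 2.8406.
Since K = (γ−1)mc², K/(mc²) = 2.8406 − 1 = 1.841.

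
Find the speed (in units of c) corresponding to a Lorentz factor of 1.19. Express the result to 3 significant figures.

0.542c

β = √(1 − 1/γ²) = √(1 − 1/1.4161) = √0.293835 = 0.542.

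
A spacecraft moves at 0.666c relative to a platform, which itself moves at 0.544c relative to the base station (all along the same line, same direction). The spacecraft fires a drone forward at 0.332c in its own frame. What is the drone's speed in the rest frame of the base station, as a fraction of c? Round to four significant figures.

Compose velocities in two stages. Stage 1 (into S'): u₁ = (0.332+0.666)/(1+0.332×0.666) = 0.81729.
Stage 2 (into S): u = (0.81729+0.544)/(1+0.81729×0.544) = 0.94233, so the speed is 0.9423c.

0.9423c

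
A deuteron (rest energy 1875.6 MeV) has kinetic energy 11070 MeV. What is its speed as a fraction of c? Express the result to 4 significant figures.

K = (γ−1)mc², so γ = 1 + 11070/1875.6 = 6.9021.
Then v/c = √(1 − γ⁻²) = √(1 − 0.0209912) = √0.9790088 = 0.9894.

0.9894c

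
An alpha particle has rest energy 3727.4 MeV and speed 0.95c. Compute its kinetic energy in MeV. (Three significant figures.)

8210 MeV

With β = 0.95, γ = 1/√(1 − 0.95²) = 1/√0.0975 = 3.2026.
Kinetic energy: K = (γ − 1)mc² = (3.2026 − 1) × 3727.4 MeV = 2.2026 × 3727.4 = 8210 MeV.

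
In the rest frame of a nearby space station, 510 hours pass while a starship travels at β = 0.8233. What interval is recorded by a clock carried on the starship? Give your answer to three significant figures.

289 hours

With β = 0.8233, γ = 1/√(1 − 0.8233²) = 1/√0.32217711 = 1.7618.
The moving clock records proper time: Δτ = Δt/γ = 510/1.7618 = 289 hours.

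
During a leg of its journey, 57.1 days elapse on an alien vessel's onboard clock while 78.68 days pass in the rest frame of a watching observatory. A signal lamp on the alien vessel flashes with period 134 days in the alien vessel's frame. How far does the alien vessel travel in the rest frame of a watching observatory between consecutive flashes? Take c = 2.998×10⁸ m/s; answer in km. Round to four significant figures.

3.290×10^12 km

From Δt = γΔτ: γ = 78.68/57.1 = 1.37793.
β = √(1 − 1/γ²) = 0.68798. Lab-frame period = γτ = 1.37793×134 days = 184.64 days. Distance = βc × γτ = 0.68798 × 2.998×10⁸ m/s × 15952896 s = 3.2904×10^15 m = 3.290×10^12 km.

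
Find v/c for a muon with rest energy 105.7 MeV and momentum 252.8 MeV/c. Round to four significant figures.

pc/(mc²) = 252.8/105.7 = 2.3917 = βγ = β/√(1−β²).
So β² = x²/(1 + x²) with x = 2.3917: x² = 5.72023, β² = 5.72023/6.72023 = 0.851196, β = 0.9226.

0.9226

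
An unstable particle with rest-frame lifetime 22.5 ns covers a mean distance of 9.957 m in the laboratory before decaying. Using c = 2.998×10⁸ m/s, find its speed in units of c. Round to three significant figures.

0.828c

d = βγcτ ⇒ βγ = d/(cτ) = 9.957 m / (6.7455 m) = 1.4761.
β = (βγ)/√(1+(βγ)²) = 1.4761/√3.17887 = 0.828.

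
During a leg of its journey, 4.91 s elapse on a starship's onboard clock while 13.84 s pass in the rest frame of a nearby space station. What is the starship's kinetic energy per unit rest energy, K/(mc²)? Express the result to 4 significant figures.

1.819

From Δt = γΔτ: γ = 13.84/4.91 = 2.81874.
Since K = (γ−1)mc², K/(mc²) = 2.81874 − 1 = 1.819.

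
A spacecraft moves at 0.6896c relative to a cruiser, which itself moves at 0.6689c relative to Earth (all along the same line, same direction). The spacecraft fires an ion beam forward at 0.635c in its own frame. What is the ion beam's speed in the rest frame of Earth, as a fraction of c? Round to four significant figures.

0.9839c

Apply u = (u'+v)/(1+u'v) twice. Ion beam in the cruiser frame: (0.635+0.6896)/(1+0.635·0.6896) = 1.3246/1.437896 = 0.92121c.
That velocity, transformed to the rest frame of Earth: (0.92121+0.6689)/(1+0.92121·0.6689) = 1.59011/1.616197369 = 0.98386c.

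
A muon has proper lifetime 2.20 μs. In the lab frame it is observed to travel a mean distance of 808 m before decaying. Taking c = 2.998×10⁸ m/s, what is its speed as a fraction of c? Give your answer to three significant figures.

0.775c

Lab distance = (lab lifetime)·v = γτ·βc, so βγ = d/(cτ) = 808.0/(2.998×10⁸ × 2.200×10^-6) = 1.2251.
With βγ = 1.2251: γ² = 1 + (βγ)² = 2.50087, and β = (βγ)/γ = 1.2251/1.58141 = 0.775.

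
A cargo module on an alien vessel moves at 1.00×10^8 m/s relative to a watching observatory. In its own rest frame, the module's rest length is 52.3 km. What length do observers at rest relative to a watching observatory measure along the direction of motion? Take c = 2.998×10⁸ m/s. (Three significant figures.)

β = v/c = (1.00×10^8 m/s)/(2.998×10⁸ m/s) = 0.333556.
β² = 0.1112596, so γ = 1/√0.8887404 = 1.0607.
Length contraction: L = L₀/γ = 52.3/1.0607 = 49.3 km.

49.3 km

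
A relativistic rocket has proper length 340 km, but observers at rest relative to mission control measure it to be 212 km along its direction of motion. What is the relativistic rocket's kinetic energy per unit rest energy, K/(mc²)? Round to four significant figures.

0.6038

Length contraction gives γ = L₀/L = 340/212 = 1.60377.
Since K = (γ−1)mc², K/(mc²) = 1.60377 − 1 = 0.6038.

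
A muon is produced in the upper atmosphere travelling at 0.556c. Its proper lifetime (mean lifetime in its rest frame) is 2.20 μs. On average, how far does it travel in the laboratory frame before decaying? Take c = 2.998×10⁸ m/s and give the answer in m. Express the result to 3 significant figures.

441 m

Lorentz factor: γ = (1 − 0.309136)^(−1/2) = 1.2031.
Lab-frame lifetime: Δt = γτ = 1.2031 × 2.20 μs = 2.6468 μs.
Distance: d = vΔt = 0.556 × 2.998×10⁸ m/s × 2.6468×10^-6 s = 441 m.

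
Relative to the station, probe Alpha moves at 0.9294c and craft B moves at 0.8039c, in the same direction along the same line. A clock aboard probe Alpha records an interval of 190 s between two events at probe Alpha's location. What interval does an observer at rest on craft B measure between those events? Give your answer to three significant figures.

219 s

Speed of probe Alpha in craft B's frame: u = (v_A − v_B)/(1 − v_A v_B/c²) = (0.9294 − 0.8039)/(1 − 0.9294×0.8039) = 0.1255/0.25285534 = 0.49633; |u| = 0.49633c.
γ for this relative speed: γ = 1/√(1 − 0.246343) = 1.1519.
The clock on probe Alpha records proper time, so craft B measures Δt = γΔτ = 1.1519 × 190 = 219 s.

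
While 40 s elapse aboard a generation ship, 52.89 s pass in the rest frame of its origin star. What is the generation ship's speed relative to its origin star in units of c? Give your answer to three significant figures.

0.654c

γ = Δt/Δτ = 52.89/40 = 1.3222.
β = √(1 − 1/γ²) = √(1 − 0.572013) = √0.427987 = 0.654.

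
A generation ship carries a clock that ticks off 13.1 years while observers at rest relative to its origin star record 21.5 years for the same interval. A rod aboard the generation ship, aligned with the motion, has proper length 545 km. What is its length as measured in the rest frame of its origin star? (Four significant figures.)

332.1 km

The time-dilation ratio gives γ = 21.5/13.1 = 1.64122.
The rod contracts by the same γ: 545 km / 1.64122 = 332.1 km.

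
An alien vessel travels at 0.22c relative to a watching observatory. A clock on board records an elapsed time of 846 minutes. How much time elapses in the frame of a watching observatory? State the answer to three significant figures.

γ = 1/√(1 − β²) = 1/√(1 − 0.0484) = 1/√0.9516 = 1/0.9755 = 1.0251.
Time dilation: Δt = γ·Δτ = 1.0251 × 846 = 867 minutes.

867 minutes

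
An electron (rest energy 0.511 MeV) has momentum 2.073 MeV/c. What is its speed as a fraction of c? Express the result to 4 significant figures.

βγ = pc/(mc²) = 2.073/0.511 = 4.0568.
Since γ² = 1 + (βγ)² = 17.4576, γ = √17.4576 = 4.17823, and β = (βγ)/γ = 4.0568/4.17823 = 0.9709.

0.9709c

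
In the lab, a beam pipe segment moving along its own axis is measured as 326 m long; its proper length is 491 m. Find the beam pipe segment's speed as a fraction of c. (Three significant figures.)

0.748c

Length contraction gives γ = L₀/L = 491/326 = 1.5061.
β = √(1 − 1/γ²) = √0.559148 = 0.748.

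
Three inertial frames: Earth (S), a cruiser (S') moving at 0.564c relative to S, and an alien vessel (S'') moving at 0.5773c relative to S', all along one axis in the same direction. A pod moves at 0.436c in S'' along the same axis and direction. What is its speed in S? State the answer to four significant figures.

0.9430c

Apply u = (u'+v)/(1+u'v) twice. Pod in the cruiser frame: (0.436+0.5773)/(1+0.436·0.5773) = 1.0133/1.2517028 = 0.80954c.
That velocity, transformed to the rest frame of Earth: (0.80954+0.564)/(1+0.80954·0.564) = 1.37354/1.45658056 = 0.94299c.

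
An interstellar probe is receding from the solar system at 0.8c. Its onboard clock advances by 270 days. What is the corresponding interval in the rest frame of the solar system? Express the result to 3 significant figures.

Lorentz factor: γ = (1 − 0.64)^(−1/2) = 1.6667.
The onboard clock measures proper time, so the interval in the rest frame of the solar system is dilated: Δt = γ·Δτ = 1.6667 × 270 days = 450 days.

450 days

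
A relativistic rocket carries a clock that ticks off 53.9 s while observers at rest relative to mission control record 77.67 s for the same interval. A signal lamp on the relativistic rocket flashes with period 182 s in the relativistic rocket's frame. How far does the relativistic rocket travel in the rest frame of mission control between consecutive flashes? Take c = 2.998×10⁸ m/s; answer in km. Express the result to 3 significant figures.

5.66×10^7 km

From Δt = γΔτ: γ = 77.67/53.9 = 1.441.
β = √(1 − 1/γ²) = 0.72001. Lab-frame period = γτ = 1.441×182 s = 262.26 s. Distance = βc × γτ = 0.72001 × 2.998×10⁸ m/s × 262.26 s = 5.6611×10^10 m = 5.66×10^7 km.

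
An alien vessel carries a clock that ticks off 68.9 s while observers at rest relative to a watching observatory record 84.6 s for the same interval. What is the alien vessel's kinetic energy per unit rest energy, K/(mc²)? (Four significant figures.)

0.2279

The time-dilation ratio gives γ = 84.6/68.9 = 1.22787.
Since K = (γ−1)mc², K/(mc²) = 1.22787 − 1 = 0.2279.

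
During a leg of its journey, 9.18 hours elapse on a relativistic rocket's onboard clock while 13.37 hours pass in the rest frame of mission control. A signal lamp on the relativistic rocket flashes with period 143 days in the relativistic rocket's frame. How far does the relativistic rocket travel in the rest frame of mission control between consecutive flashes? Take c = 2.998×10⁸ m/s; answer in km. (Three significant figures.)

3.92×10^12 km

γ = Δt/Δτ = 13.37/9.18 = 1.45643.
β = √(1 − 1/γ²) = 0.72703. Lab-frame period = γτ = 1.45643×143 days = 208.27 days. Distance = βc × γτ = 0.72703 × 2.998×10⁸ m/s × 17994528 s = 3.9222×10^15 m = 3.92×10^12 km.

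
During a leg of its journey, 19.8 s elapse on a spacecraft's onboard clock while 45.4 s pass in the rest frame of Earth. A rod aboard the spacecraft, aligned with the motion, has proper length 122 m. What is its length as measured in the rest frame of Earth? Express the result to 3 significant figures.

From Δt = γΔτ: γ = 45.4/19.8 = 2.29293.
The rod contracts by the same γ: 122 m / 2.29293 = 53.2 m.

53.2 m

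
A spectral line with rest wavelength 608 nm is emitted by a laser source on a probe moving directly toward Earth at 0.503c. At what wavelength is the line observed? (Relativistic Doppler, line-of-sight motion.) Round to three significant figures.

350 nm

Relativistic Doppler for wavelength: λ_obs = λ_src · √((1−β)/(1+β)).
With β = 0.503: factor = √(0.497/1.503) = 0.57504.
λ_obs = 608 × 0.57504 = 350 nm.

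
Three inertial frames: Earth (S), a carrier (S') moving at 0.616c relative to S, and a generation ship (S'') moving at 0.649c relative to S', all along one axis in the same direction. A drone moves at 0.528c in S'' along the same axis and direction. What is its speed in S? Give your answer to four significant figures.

0.9692c

Apply u = (u'+v)/(1+u'v) twice. Drone in the carrier frame: (0.528+0.649)/(1+0.528·0.649) = 1.177/1.342672 = 0.87661c.
That velocity, transformed to the rest frame of Earth: (0.87661+0.616)/(1+0.87661·0.616) = 1.49261/1.53999176 = 0.96923c.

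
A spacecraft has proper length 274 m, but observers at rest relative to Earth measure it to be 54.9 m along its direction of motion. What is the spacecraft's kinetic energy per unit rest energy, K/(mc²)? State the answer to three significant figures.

γ = L₀/L = 274/54.9 = 4.99089.
Since K = (γ−1)mc², K/(mc²) = 4.99089 − 1 = 3.99.

3.99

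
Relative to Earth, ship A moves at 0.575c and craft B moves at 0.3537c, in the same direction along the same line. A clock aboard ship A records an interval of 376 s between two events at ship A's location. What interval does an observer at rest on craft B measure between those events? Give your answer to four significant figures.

The velocity of ship A relative to craft B is (0.575 − 0.3537)c / (1 − 0.575×0.3537) = 0.2778c; relative speed 0.2778c.
γ for this relative speed: γ = 1/√(1 − 0.0771728) = 1.041.
The clock on ship A records proper time, so craft B measures Δt = γΔτ = 1.041 × 376 = 391.4 s.

391.4 s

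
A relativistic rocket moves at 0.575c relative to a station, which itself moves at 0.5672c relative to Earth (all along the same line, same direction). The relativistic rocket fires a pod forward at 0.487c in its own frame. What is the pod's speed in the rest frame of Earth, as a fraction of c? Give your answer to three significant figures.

First combine the pod and relativistic rocket (S''→S'): u₁ = (0.487 + 0.575)/(1 + 0.487×0.575) = 1.062/1.280025 = 0.82967.
Then combine with the station (S'→S): u = (0.82967 + 0.5672)/(1 + 0.82967×0.5672) = 1.39687/1.470588824 = 0.94987.

0.950c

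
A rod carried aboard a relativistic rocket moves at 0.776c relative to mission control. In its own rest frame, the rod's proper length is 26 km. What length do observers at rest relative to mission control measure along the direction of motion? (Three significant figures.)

With β = 0.776, γ = 1/√(1 − 0.776²) = 1/√0.397824 = 1.5855.
Length contraction: L = L₀/γ = 26/1.5855 = 16.4 km.

16.4 km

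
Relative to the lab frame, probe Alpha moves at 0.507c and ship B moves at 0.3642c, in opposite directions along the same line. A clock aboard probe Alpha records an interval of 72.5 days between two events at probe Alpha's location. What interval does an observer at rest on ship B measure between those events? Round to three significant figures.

Speed of probe Alpha in ship B's frame: u = (v_A + v_B)/(1 + v_A v_B/c²) = (0.507 + 0.3642)/(1 + 0.507×0.3642) = 0.8712/1.1846494 = 0.73541; |u| = 0.73541c.
At |u| = 0.73541c, γ = (1 − 0.540828)^(−1/2) = 1.4757.
The clock on probe Alpha records proper time, so ship B measures Δt = γΔτ = 1.4757 × 72.5 = 107 days.

107 days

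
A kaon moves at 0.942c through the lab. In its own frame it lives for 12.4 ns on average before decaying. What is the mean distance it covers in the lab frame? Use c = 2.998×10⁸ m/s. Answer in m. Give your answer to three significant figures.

10.4 m

With β = 0.942, γ = 1/√(1 − 0.942²) = 1/√0.112636 = 2.9796.
Lab-frame lifetime: Δt = γτ = 2.9796 × 12.4 ns = 36.947 ns.
Distance: d = vΔt = 0.942 × 2.998×10⁸ m/s × 3.6947×10^-8 s = 10.4 m.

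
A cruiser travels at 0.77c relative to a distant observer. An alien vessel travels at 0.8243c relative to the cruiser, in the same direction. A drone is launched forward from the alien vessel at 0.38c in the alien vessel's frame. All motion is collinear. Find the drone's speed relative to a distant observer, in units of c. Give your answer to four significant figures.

0.9888c

Apply u = (u'+v)/(1+u'v) twice. Drone in the cruiser frame: (0.38+0.8243)/(1+0.38·0.8243) = 1.2043/1.313234 = 0.91705c.
That velocity, transformed to the rest frame of a distant observer: (0.91705+0.77)/(1+0.91705·0.77) = 1.68705/1.7061285 = 0.98882c.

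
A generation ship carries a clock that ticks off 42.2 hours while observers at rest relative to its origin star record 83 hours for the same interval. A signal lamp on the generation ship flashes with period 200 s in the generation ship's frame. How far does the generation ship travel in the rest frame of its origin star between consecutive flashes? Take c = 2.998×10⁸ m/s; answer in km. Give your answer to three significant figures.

The time-dilation ratio gives γ = 83/42.2 = 1.96682.
β = √(1 − 1/γ²) = 0.8611. Lab-frame period = γτ = 1.96682×200 s = 393.36 s. Distance = βc × γτ = 0.8611 × 2.998×10⁸ m/s × 393.36 s = 1.0155×10^11 m = 1.02×10^8 km.

1.02×10^8 km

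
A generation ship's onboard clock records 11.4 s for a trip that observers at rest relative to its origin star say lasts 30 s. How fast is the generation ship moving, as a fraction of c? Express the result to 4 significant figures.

0.9250c

γ = Δt/Δτ = 30/11.4 = 2.6316.
β = √(1 − 1/γ²) = √(1 − 0.144398) = √0.855602 = 0.9250.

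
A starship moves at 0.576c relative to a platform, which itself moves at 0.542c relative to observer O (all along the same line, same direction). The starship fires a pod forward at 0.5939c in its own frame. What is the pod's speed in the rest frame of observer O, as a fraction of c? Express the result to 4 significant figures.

Compose velocities in two stages. Stage 1 (into S'): u₁ = (0.5939+0.576)/(1+0.5939×0.576) = 0.8717.
Stage 2 (into S): u = (0.8717+0.542)/(1+0.8717×0.542) = 0.96009, so the speed is 0.9601c.

0.9601c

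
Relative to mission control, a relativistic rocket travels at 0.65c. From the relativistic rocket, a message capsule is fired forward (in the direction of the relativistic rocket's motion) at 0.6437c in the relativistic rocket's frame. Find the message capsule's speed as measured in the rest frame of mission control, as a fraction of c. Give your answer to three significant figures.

0.912c

Relativistic velocity addition: u = (u' + v)/(1 + u'v/c²), with u' = 0.6437c and v = 0.65c.
Numerator: 0.6437 + 0.65 = 1.2937. Denominator: 1 + (0.6437)(0.65) = 1.418405.
u = 1.2937/1.418405 = 0.91208, so the speed is 0.912c.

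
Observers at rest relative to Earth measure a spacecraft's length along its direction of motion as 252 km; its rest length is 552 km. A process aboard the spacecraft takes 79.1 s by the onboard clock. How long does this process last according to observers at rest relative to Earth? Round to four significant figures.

γ = L₀/L = 552/252 = 2.19048.
Δt = γΔτ = 2.19048 × 79.1 = 173.3 s.

173.3 s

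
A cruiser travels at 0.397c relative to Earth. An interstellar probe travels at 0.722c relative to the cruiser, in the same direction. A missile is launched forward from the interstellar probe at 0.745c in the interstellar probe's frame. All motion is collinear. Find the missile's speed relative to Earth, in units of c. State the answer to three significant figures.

Apply u = (u'+v)/(1+u'v) twice. Missile in the cruiser frame: (0.745+0.722)/(1+0.745·0.722) = 1.467/1.53789 = 0.9539c.
That velocity, transformed to the rest frame of Earth: (0.9539+0.397)/(1+0.9539·0.397) = 1.3509/1.3786983 = 0.97984c.

0.980c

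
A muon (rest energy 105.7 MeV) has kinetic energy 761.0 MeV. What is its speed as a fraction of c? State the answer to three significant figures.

γ = 1 + K/(mc²) = 1 + 761.0/105.7 = 8.1996.
β = √(1 − 1/γ²) = √(1 − 0.0148736) = √0.9851264 = 0.993.

0.993c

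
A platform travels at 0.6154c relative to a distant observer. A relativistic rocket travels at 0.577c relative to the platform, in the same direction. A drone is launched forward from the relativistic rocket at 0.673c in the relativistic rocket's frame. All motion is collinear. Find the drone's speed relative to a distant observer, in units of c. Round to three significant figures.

0.975c

First combine the drone and relativistic rocket (S''→S'): u₁ = (0.673 + 0.577)/(1 + 0.673×0.577) = 1.25/1.388321 = 0.90037.
Then combine with the platform (S'→S): u = (0.90037 + 0.6154)/(1 + 0.90037×0.6154) = 1.51577/1.554087698 = 0.97534.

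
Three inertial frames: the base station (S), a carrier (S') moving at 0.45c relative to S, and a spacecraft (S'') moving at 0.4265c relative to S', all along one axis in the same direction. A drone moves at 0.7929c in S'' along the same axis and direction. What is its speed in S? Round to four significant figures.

0.9654c

Apply u = (u'+v)/(1+u'v) twice. Drone in the carrier frame: (0.7929+0.4265)/(1+0.7929·0.4265) = 1.2194/1.33817185 = 0.91124c.
That velocity, transformed to the rest frame of the base station: (0.91124+0.45)/(1+0.91124·0.45) = 1.36124/1.410058 = 0.96538c.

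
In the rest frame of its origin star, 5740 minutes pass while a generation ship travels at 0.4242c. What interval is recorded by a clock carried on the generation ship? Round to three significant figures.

5200 minutes

γ = 1/√(1 − β²) = 1/√(1 − 0.17994564) = 1/√0.82005436 = 1/0.905569 = 1.1043.
The generation ship's clock runs slow as seen from its origin star, so Δτ = Δt/γ = 5740/1.1043 = 5200 minutes.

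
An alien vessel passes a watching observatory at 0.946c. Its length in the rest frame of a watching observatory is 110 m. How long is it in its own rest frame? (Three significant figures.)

339 m

γ = 1/√(1 − β²) = 1/√(1 − 0.894916) = 1/√0.105084 = 1/0.324167 = 3.0848.
Proper length: L₀ = γ·L = 3.0848 × 110 = 339 m.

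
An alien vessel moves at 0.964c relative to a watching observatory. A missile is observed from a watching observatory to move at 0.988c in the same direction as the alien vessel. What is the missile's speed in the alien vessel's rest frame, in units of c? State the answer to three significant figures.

0.505c

Transform to the alien vessel's frame: u' = (u − v)/(1 − uv/c²).
u' = (0.988 − 0.964)/(1 − 0.988×0.964) = 0.024/0.047568 = 0.50454.
Speed in the alien vessel's frame: 0.505c (in the same direction).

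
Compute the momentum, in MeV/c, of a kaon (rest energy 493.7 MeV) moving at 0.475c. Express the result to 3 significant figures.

γ = 1/√(1 − β²) = 1/√(1 − 0.225625) = 1/√0.774375 = 1/0.879986 = 1.1364.
Momentum: p = γβ·mc = 1.1364 × 0.475 × 493.7 MeV/c = 266 MeV/c.

266 MeV/c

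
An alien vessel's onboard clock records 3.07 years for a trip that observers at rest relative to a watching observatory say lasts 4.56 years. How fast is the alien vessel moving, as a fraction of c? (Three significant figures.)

γ = Δt/Δτ = 4.56/3.07 = 1.4853.
β = √(1 − 1/γ²) = √(1 − 0.453285) = √0.546715 = 0.739.

0.739c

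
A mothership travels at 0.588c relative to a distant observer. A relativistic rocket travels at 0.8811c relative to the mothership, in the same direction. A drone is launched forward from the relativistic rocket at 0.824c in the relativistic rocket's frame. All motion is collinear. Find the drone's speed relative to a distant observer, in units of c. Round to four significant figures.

0.9968c

Compose velocities in two stages. Stage 1 (into S'): u₁ = (0.824+0.8811)/(1+0.824×0.8811) = 0.98788.
Stage 2 (into S): u = (0.98788+0.588)/(1+0.98788×0.588) = 0.99684, so the speed is 0.9968c.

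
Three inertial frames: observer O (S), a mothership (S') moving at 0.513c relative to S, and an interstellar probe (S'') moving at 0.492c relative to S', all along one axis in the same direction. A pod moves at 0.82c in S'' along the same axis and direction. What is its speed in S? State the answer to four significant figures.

Compose velocities in two stages. Stage 1 (into S'): u₁ = (0.82+0.492)/(1+0.82×0.492) = 0.93485.
Stage 2 (into S): u = (0.93485+0.513)/(1+0.93485×0.513) = 0.97856, so the speed is 0.9786c.

0.9786c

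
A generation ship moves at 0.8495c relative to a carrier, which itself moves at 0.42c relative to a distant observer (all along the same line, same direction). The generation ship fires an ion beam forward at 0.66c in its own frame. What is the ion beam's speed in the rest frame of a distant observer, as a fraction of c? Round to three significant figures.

0.986c

Compose velocities in two stages. Stage 1 (into S'): u₁ = (0.66+0.8495)/(1+0.66×0.8495) = 0.96721.
Stage 2 (into S): u = (0.96721+0.42)/(1+0.96721×0.42) = 0.98648, so the speed is 0.986c.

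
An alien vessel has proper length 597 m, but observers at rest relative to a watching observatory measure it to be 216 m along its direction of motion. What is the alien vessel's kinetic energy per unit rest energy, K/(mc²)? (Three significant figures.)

Length contraction gives γ = L₀/L = 597/216 = 2.76389.
K/(mc²) = γ − 1 = 2.76389 − 1 = 1.76.

1.76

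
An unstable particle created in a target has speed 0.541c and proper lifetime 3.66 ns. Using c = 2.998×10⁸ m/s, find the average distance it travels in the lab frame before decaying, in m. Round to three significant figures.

0.706 m

γ = 1/√(1 − β²) = 1/√(1 − 0.292681) = 1/√0.707319 = 1/0.841023 = 1.189.
Lab-frame lifetime: Δt = γτ = 1.189 × 3.66 ns = 4.3517 ns.
Distance: d = vΔt = 0.541 × 2.998×10⁸ m/s × 4.3517×10^-9 s = 0.706 m.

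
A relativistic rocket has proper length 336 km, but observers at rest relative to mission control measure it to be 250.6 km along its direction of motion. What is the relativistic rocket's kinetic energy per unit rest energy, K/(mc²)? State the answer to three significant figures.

Length contraction gives γ = L₀/L = 336/250.6 = 1.34078.
K/(mc²) = γ − 1 = 1.34078 − 1 = 0.341.

0.341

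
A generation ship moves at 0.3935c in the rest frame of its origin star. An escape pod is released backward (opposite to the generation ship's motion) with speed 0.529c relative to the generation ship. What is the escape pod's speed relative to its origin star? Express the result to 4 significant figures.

0.1711c

Relativistic velocity addition: u = (u' + v)/(1 + u'v/c²), with u' = −0.529c and v = 0.3935c.
Numerator: −0.529 + 0.3935 = −0.1355. Denominator: 1 + (−0.529)(0.3935) = 0.7918385.
u = −0.1355/0.7918385 = −0.17112, so the speed is 0.1711c.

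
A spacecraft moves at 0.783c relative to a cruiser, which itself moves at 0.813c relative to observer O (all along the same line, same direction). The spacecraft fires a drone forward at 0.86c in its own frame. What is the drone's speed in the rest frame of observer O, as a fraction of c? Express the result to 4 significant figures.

0.9981c

First combine the drone and spacecraft (S''→S'): u₁ = (0.86 + 0.783)/(1 + 0.86×0.783) = 1.643/1.67338 = 0.98185.
Then combine with the cruiser (S'→S): u = (0.98185 + 0.813)/(1 + 0.98185×0.813) = 1.79485/1.79824405 = 0.99811.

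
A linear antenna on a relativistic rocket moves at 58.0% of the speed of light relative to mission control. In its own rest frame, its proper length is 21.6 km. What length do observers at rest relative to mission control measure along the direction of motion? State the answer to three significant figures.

17.6 km

γ = 1/√(1 − β²) = 1/√(1 − 0.3364) = 1/√0.6636 = 1/0.814616 = 1.2276.
Length contraction: L = L₀/γ = 21.6/1.2276 = 17.6 km.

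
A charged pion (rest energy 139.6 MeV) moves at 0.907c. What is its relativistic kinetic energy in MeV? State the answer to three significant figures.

With β = 0.907, γ = 1/√(1 − 0.907²) = 1/√0.177351 = 2.3746.
Kinetic energy: K = (γ − 1)mc² = (2.3746 − 1) × 139.6 MeV = 1.3746 × 139.6 = 192 MeV.

192 MeV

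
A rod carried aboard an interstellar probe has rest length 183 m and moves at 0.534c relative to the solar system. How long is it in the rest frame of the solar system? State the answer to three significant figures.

155 m

β² = 0.285156, so γ = 1/√0.714844 = 1.1828.
Length contraction: L = L₀/γ = 183/1.1828 = 155 m.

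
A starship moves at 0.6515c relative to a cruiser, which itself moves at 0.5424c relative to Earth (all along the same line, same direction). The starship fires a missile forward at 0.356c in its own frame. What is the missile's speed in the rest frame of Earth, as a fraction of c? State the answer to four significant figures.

0.9423c

Apply u = (u'+v)/(1+u'v) twice. Missile in the cruiser frame: (0.356+0.6515)/(1+0.356·0.6515) = 1.0075/1.231934 = 0.81782c.
That velocity, transformed to the rest frame of Earth: (0.81782+0.5424)/(1+0.81782·0.5424) = 1.36022/1.443585568 = 0.94225c.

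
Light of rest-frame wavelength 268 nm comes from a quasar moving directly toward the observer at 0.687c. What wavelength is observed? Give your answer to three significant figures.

115 nm

Relativistic Doppler for wavelength: λ_obs = λ_src · √((1−β)/(1+β)).
With β = 0.687: factor = √(0.313/1.687) = 0.43074.
λ_obs = 268 × 0.43074 = 115 nm.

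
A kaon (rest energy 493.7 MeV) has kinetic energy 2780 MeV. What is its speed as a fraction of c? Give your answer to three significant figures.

0.989c

γ = 1 + K/(mc²) = 1 + 2780/493.7 = 6.6309.
β = √(1 − 1/γ²) = √(1 − 0.0227434) = √0.9772566 = 0.989.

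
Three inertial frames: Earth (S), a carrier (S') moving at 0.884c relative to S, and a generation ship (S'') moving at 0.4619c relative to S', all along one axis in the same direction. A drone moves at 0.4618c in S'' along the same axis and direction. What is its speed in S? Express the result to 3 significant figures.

Apply u = (u'+v)/(1+u'v) twice. Drone in the carrier frame: (0.4618+0.4619)/(1+0.4618·0.4619) = 0.9237/1.21330542 = 0.76131c.
That velocity, transformed to the rest frame of Earth: (0.76131+0.884)/(1+0.76131·0.884) = 1.64531/1.67299804 = 0.98345c.

0.983c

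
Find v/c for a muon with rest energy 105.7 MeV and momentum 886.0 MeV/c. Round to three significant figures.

pc/(mc²) = 886.0/105.7 = 8.3822 = βγ = β/√(1−β²).
So β² = x²/(1 + x²) with x = 8.3822: x² = 70.2613, β² = 70.2613/71.2613 = 0.985967, β = 0.993.

0.993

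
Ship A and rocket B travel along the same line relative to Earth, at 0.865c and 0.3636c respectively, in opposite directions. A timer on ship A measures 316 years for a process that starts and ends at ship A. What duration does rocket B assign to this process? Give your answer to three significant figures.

The velocity of ship A relative to rocket B is (0.865 + 0.3636)c / (1 + 0.865×0.3636) = 0.93464c; relative speed 0.93464c.
γ for this relative speed: γ = 1/√(1 − 0.873552) = 2.8122.
Ship A's interval is proper; time dilation gives Δt_B = γΔτ = 2.8122 × 316 years = 889 years.

889 years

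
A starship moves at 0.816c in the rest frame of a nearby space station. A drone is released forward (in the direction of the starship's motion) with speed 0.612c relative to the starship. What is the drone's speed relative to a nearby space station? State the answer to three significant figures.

0.952c

Relativistic velocity addition: u = (u' + v)/(1 + u'v/c²), with u' = 0.612c and v = 0.816c.
Numerator: 0.612 + 0.816 = 1.428. Denominator: 1 + (0.612)(0.816) = 1.499392.
u = 1.428/1.499392 = 0.95239, so the speed is 0.952c.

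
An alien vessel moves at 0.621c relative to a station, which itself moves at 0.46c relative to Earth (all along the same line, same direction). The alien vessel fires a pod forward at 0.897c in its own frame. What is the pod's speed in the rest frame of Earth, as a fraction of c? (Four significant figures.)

0.9907c

First combine the pod and alien vessel (S''→S'): u₁ = (0.897 + 0.621)/(1 + 0.897×0.621) = 1.518/1.557037 = 0.97493.
Then combine with the station (S'→S): u = (0.97493 + 0.46)/(1 + 0.97493×0.46) = 1.43493/1.4484678 = 0.99065.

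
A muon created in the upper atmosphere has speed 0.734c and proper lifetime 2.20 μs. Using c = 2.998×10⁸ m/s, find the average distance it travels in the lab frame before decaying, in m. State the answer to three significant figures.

713 m

With β = 0.734, γ = 1/√(1 − 0.734²) = 1/√0.461244 = 1.4724.
Lab-frame lifetime: Δt = γτ = 1.4724 × 2.20 μs = 3.2393 μs.
Distance: d = vΔt = 0.734 × 2.998×10⁸ m/s × 3.2393×10^-6 s = 713 m.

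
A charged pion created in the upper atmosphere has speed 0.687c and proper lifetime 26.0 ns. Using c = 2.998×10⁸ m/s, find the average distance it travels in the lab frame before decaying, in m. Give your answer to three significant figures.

7.37 m

With β = 0.687, γ = 1/√(1 − 0.687²) = 1/√0.528031 = 1.3762.
Lab-frame lifetime: Δt = γτ = 1.3762 × 26.0 ns = 35.781 ns.
Distance: d = vΔt = 0.687 × 2.998×10⁸ m/s × 3.5781×10^-8 s = 7.37 m.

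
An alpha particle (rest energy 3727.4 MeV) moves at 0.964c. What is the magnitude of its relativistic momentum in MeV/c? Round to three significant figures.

γ = 1/√(1 − β²) = 1/√(1 − 0.929296) = 1/√0.070704 = 1/0.265902 = 3.7608.
Momentum: p = γβ·mc = 3.7608 × 0.964 × 3727.4 MeV/c = 13500 MeV/c.

13500 MeV/c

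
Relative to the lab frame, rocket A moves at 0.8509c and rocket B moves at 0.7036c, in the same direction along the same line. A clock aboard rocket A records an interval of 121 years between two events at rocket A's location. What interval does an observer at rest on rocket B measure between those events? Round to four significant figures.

The velocity of rocket A relative to rocket B is (0.8509 − 0.7036)c / (1 − 0.8509×0.7036) = 0.36705c; relative speed 0.36705c.
At |u| = 0.36705c, γ = (1 − 0.134726)^(−1/2) = 1.075.
The clock on rocket A records proper time, so rocket B measures Δt = γΔτ = 1.075 × 121 = 130.1 years.

130.1 years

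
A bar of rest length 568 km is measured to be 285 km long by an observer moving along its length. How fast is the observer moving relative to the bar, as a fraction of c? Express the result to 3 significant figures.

Length contraction gives γ = L₀/L = 568/285 = 1.993.
β = √(1 − 1/γ²) = √0.748241 = 0.865.

0.865c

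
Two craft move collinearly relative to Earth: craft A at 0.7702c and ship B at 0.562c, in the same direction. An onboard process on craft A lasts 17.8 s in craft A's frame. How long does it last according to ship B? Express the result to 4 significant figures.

19.14 s

Speed of craft A in ship B's frame: u = (v_A − v_B)/(1 − v_A v_B/c²) = (0.7702 − 0.562)/(1 − 0.7702×0.562) = 0.2082/0.5671476 = 0.3671; |u| = 0.3671c.
γ for this relative speed: γ = 1/√(1 − 0.134762) = 1.0751.
Craft A's interval is proper; time dilation gives Δt_B = γΔτ = 1.0751 × 17.8 s = 19.14 s.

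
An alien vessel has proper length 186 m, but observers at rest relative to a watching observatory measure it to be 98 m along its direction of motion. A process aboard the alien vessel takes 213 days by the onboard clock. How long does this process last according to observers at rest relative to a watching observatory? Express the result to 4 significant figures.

Length contraction gives γ = L₀/L = 186/98 = 1.89796.
Δt = γΔτ = 1.89796 × 213 = 404.3 days.

404.3 days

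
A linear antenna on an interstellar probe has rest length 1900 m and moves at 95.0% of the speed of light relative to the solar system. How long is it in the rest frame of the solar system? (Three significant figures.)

Lorentz factor: γ = (1 − 0.9025)^(−1/2) = 3.2026.
Along the direction of motion the measured length is L₀/γ = 1900/3.2026 = 593 m.

593 m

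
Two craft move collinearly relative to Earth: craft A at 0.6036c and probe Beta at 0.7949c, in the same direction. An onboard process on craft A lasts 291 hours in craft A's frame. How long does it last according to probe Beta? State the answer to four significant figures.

The velocity of craft A relative to probe Beta is (0.6036 − 0.7949)c / (1 − 0.6036×0.7949) = −0.36774c; relative speed 0.36774c.
γ for this relative speed: γ = 1/√(1 − 0.135233) = 1.0754.
Craft A's interval is proper; time dilation gives Δt_B = γΔτ = 1.0754 × 291 hours = 312.9 hours.

312.9 hours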